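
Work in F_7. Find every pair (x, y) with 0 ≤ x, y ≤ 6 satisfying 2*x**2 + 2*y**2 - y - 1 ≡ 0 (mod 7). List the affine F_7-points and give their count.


Affine F_7-points: {(0, 1), (0, 3), (1, 2), (2, 0), (2, 4), (5, 0), (5, 4), (6, 2)}; count = 8.

For each of the 49 pairs (x, y) ∈ F_7², evaluate f(x, y) mod 7. Record the zeros.
  x = 0: [0↦6, 1↦0, 2↦5, 3↦0, 4↦6, 5↦2, 6↦2]  zeros at y ∈ {1, 3}
  x = 1: [0↦1, 1↦2, 2↦0, 3↦2, 4↦1, 5↦4, 6↦4]  zeros at y ∈ {2}
  x = 2: [0↦0, 1↦1, 2↦6, 3↦1, 4↦0, 5↦3, 6↦3]  zeros at y ∈ {0, 4}
  x = 3: [0↦3, 1↦4, 2↦2, 3↦4, 4↦3, 5↦6, 6↦6]  zeros at y ∈ ∅
  x = 4: [0↦3, 1↦4, 2↦2, 3↦4, 4↦3, 5↦6, 6↦6]  zeros at y ∈ ∅
  x = 5: [0↦0, 1↦1, 2↦6, 3↦1, 4↦0, 5↦3, 6↦3]  zeros at y ∈ {0, 4}
  x = 6: [0↦1, 1↦2, 2↦0, 3↦2, 4↦1, 5↦4, 6↦4]  zeros at y ∈ {2}
Collecting zeros: affine points = {(0, 1), (0, 3), (1, 2), (2, 0), (2, 4), (5, 0), (5, 4), (6, 2)}.
Total count |C(F_7)_aff| = 8.


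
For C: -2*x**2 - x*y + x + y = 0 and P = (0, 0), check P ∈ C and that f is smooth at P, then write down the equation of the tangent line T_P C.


Tangent line at P: x + y = 0.

Step 1: f(0, 0) = 0, so P lies on C.
Step 2: partial derivatives
  f_x(x, y) = -4*x - y + 1, f_y(x, y) = 1 - x.
  f_x(P) = 1, f_y(P) = 1 (gradient nonzero, so P is smooth).
Step 3: tangent line at P: 1·(x − 0) + 1·(y − 0) = 0.
Expanding: x + y = 0.


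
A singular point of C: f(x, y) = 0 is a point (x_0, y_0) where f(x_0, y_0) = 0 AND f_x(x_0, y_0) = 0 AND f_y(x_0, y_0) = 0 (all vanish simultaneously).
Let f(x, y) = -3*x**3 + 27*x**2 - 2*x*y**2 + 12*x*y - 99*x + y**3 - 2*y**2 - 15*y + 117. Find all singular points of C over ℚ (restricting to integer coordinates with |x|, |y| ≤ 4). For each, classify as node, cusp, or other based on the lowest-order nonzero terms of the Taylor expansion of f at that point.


Singular points: {(3, 3)}; classification: cusp.

Compute partial derivatives:
  f_x = -9*x**2 + 54*x - 2*y**2 + 12*y - 99.
  f_y = -4*x*y + 12*x + 3*y**2 - 4*y - 15.
Scan x_0 ∈ {−4, ..., 4}. For each x_0, f_y(x_0, y) is a polynomial in y; find its integer roots y ∈ {−4, ..., 4}, then test f_x and f at those candidates.
  x = -4: f_y(-4, y) = 3*y**2 + 12*y - 63; vanishes at y ∈ {3}. (-4, 3): f_x = -441 ≠ 0.
  x = -3: f_y(-3, y) = 3*y**2 + 8*y - 51; vanishes at y ∈ {3}. (-3, 3): f_x = -324 ≠ 0.
  x = -2: f_y(-2, y) = 3*y**2 + 4*y - 39; vanishes at y ∈ {3}. (-2, 3): f_x = -225 ≠ 0.
  x = -1: f_y(-1, y) = 3*y**2 - 27; vanishes at y ∈ {-3, 3}. (-1, -3): f_x = -216 ≠ 0; (-1, 3): f_x = -144 ≠ 0.
  x = 0: f_y(0, y) = 3*y**2 - 4*y - 15; vanishes at y ∈ {3}. (0, 3): f_x = -81 ≠ 0.
  x = 1: f_y(1, y) = 3*y**2 - 8*y - 3; vanishes at y ∈ {3}. (1, 3): f_x = -36 ≠ 0.
  x = 2: f_y(2, y) = 3*y**2 - 12*y + 9; vanishes at y ∈ {1, 3}. (2, 1): f_x = -17 ≠ 0; (2, 3): f_x = -9 ≠ 0.
  x = 3: f_y(3, y) = 3*y**2 - 16*y + 21; vanishes at y ∈ {3}. (3, 3): f_x = 0, f = 0 — SINGULAR.
  x = 4: f_y(4, y) = 3*y**2 - 20*y + 33; vanishes at y ∈ {3}. (4, 3): f_x = -9 ≠ 0.
Only singular point on the grid: (3, 3).
Classify: substitute x = 3 + u, y = 3 + v and expand: f = -3*u**3 - 2*u*v**2 + v**3 + v**2.
No constant or linear terms (consistent with a singular point). Quadratic part: v**2. Cubic part: -3*u**3 - 2*u*v**2 + v**3.
The quadratic part v**2 is a perfect square, so there is a single (double) tangent line v = 0, i.e. y = 3. Restricting the cubic part to that line (v = 0) leaves -3*u**3 ≠ 0, so f is not divisible by v and the branch is v² ≈ 3*u**3 to lowest order — this is a cusp.
Classification: cusp.


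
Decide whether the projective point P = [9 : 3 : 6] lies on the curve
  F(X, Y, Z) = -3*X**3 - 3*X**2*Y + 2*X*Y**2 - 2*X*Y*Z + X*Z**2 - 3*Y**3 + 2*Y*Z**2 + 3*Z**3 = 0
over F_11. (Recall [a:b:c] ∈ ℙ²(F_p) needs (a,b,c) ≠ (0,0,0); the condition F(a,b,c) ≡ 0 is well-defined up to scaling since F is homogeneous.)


F(9,3,6) ≡ 9 (mod 11); P is NOT on the curve.

Evaluate F(9, 3, 6) term-by-term (mod 11).
  -3*X**3 ↦ -3·729·1·1 = -2187
  -3*X**2*Y ↦ -3·81·3·1 = -729
  2*X*Y**2 ↦ 2·9·9·1 = 162
  -2*X*Y*Z ↦ -2·9·3·6 = -324
  X*Z**2 ↦ 1·9·1·36 = 324
  -3*Y**3 ↦ -3·1·27·1 = -81
  2*Y*Z**2 ↦ 2·1·3·36 = 216
  3*Z**3 ↦ 3·1·1·216 = 648
Sum: F(9, 3, 6) = (-2187) + (-729) + (162) + (-324) + (324) + (-81) + (216) + (648) = -1971.
Reducing mod 11: -1971 ≡ 9 (mod 11).
Since F(a, b, c) ≡ 9 ≠ 0 (mod 11), P does NOT lie on the curve.


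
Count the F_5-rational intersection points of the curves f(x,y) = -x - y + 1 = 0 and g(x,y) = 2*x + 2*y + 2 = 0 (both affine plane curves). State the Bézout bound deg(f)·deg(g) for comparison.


Common zeros: ∅; count = 0; Bézout bound = 1.

deg(f) = 1, deg(g) = 1, so Bézout bound = 1.
Scan x ∈ F_5. For each x, list the y ∈ F_5 with f(x, y) ≡ 0 and those with g(x, y) ≡ 0 (mod 5); the common zeros in that column are the intersection.
  x = 0: f ≡ 0 at y ∈ {1}; g ≡ 0 at y ∈ {4}; common: ∅.
  x = 1: f ≡ 0 at y ∈ {0}; g ≡ 0 at y ∈ {3}; common: ∅.
  x = 2: f ≡ 0 at y ∈ {4}; g ≡ 0 at y ∈ {2}; common: ∅.
  x = 3: f ≡ 0 at y ∈ {3}; g ≡ 0 at y ∈ {1}; common: ∅.
  x = 4: f ≡ 0 at y ∈ {2}; g ≡ 0 at y ∈ {0}; common: ∅.
Collecting: common zeros = ∅, so the count is 0.
Comparison with the Bézout bound: 0 ≤ 1 = deg(f)·deg(g), as expected for curves with no common component (the affine F_5-count falls short of the bound because intersections may lie at infinity, over extension fields, or carry multiplicity).


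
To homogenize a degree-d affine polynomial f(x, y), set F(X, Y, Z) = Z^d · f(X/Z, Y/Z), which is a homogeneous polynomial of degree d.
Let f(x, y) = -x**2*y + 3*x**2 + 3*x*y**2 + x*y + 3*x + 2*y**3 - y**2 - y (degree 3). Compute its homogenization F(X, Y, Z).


F(X, Y, Z) = -X**2*Y + 3*X**2*Z + 3*X*Y**2 + X*Y*Z + 3*X*Z**2 + 2*Y**3 - Y**2*Z - Y*Z**2

deg(f) = 3.
Substitute x = X/Z, y = Y/Z into f, then multiply by Z^3.
  monomial -1·x^2·y^1 ↦ -1·X^2·Y^1·Z^0.
  monomial 3·x^2·y^0 ↦ 3·X^2·Y^0·Z^1.
  monomial 3·x^1·y^2 ↦ 3·X^1·Y^2·Z^0.
  monomial 1·x^1·y^1 ↦ 1·X^1·Y^1·Z^1.
  monomial 3·x^1·y^0 ↦ 3·X^1·Y^0·Z^2.
  monomial 2·x^0·y^3 ↦ 2·X^0·Y^3·Z^0.
  monomial -1·x^0·y^2 ↦ -1·X^0·Y^2·Z^1.
  monomial -1·x^0·y^1 ↦ -1·X^0·Y^1·Z^2.
Collecting: F(X, Y, Z) = -X**2*Y + 3*X**2*Z + 3*X*Y**2 + X*Y*Z + 3*X*Z**2 + 2*Y**3 - Y**2*Z - Y*Z**2.


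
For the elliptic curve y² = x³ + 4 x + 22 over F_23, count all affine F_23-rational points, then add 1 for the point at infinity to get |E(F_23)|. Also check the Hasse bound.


Affine points = {(1, 2), (1, 21), (5, 11), (5, 12), (6, 3), (6, 20), (7, 5), (7, 18), (10, 2), (10, 21), (12, 2), (12, 21), (14, 4), (14, 19), (17, 9), (17, 14), (20, 11), (20, 12), (21, 11), (21, 12)}; affine count = 20; |E(F_23)| = 21.

Discriminant check: Δ ∝ 4a³ + 27b² = 4·4³ + 27·22² = 4·64 + 27·484 ≡ 7 (mod 23). Nonzero ⇒ E is nonsingular.
For each x ∈ F_23, compute rhs = x³ + 4·x + 22 mod 23, then count y ∈ F_23 with y² ≡ rhs.
  x = 0: rhs = 22, matching y values: none (0 points).
  x = 1: rhs = 4, matching y values: 2, 21 (2 points).
  x = 2: rhs = 15, matching y values: none (0 points).
  x = 3: rhs = 15, matching y values: none (0 points).
  x = 4: rhs = 10, matching y values: none (0 points).
  x = 5: rhs = 6, matching y values: 11, 12 (2 points).
  x = 6: rhs = 9, matching y values: 3, 20 (2 points).
  x = 7: rhs = 2, matching y values: 5, 18 (2 points).
  x = 8: rhs = 14, matching y values: none (0 points).
  x = 9: rhs = 5, matching y values: none (0 points).
  x = 10: rhs = 4, matching y values: 2, 21 (2 points).
  x = 11: rhs = 17, matching y values: none (0 points).
  x = 12: rhs = 4, matching y values: 2, 21 (2 points).
  x = 13: rhs = 17, matching y values: none (0 points).
  x = 14: rhs = 16, matching y values: 4, 19 (2 points).
  x = 15: rhs = 7, matching y values: none (0 points).
  x = 16: rhs = 19, matching y values: none (0 points).
  x = 17: rhs = 12, matching y values: 9, 14 (2 points).
  x = 18: rhs = 15, matching y values: none (0 points).
  x = 19: rhs = 11, matching y values: none (0 points).
  x = 20: rhs = 6, matching y values: 11, 12 (2 points).
  x = 21: rhs = 6, matching y values: 11, 12 (2 points).
  x = 22: rhs = 17, matching y values: none (0 points).
Total affine count: 20.
Full point count |E(F_23)| = 20 + 1 = 21.
Hasse bound: |21 − (23+1)| = |-3| = 3 ≤ 2√23 ≈ 9.5917 ✓.


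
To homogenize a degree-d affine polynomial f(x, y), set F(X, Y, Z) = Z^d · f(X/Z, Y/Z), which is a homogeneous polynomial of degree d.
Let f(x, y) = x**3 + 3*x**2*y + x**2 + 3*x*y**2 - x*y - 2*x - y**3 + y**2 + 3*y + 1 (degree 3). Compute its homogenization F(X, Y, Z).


F(X, Y, Z) = X**3 + 3*X**2*Y + X**2*Z + 3*X*Y**2 - X*Y*Z - 2*X*Z**2 - Y**3 + Y**2*Z + 3*Y*Z**2 + Z**3

deg(f) = 3.
Substitute x = X/Z, y = Y/Z into f, then multiply by Z^3.
  monomial 1·x^3·y^0 ↦ 1·X^3·Y^0·Z^0.
  monomial 3·x^2·y^1 ↦ 3·X^2·Y^1·Z^0.
  monomial 1·x^2·y^0 ↦ 1·X^2·Y^0·Z^1.
  monomial 3·x^1·y^2 ↦ 3·X^1·Y^2·Z^0.
  monomial -1·x^1·y^1 ↦ -1·X^1·Y^1·Z^1.
  monomial -2·x^1·y^0 ↦ -2·X^1·Y^0·Z^2.
  monomial -1·x^0·y^3 ↦ -1·X^0·Y^3·Z^0.
  monomial 1·x^0·y^2 ↦ 1·X^0·Y^2·Z^1.
  monomial 3·x^0·y^1 ↦ 3·X^0·Y^1·Z^2.
  monomial 1·x^0·y^0 ↦ 1·X^0·Y^0·Z^3.
Collecting: F(X, Y, Z) = X**3 + 3*X**2*Y + X**2*Z + 3*X*Y**2 - X*Y*Z - 2*X*Z**2 - Y**3 + Y**2*Z + 3*Y*Z**2 + Z**3.


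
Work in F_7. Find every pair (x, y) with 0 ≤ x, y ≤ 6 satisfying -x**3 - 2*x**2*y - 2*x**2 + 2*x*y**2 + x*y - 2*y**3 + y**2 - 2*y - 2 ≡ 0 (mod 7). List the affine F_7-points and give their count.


Affine F_7-points: {(1, 1), (2, 4), (3, 6), (4, 0), (4, 3), (4, 5), (5, 3)}; count = 7.

For each of the 49 pairs (x, y) ∈ F_7², evaluate f(x, y) mod 7. Record the zeros.
  x = 0: [0↦5, 1↦2, 2↦3, 3↦3, 4↦4, 5↦1, 6↦3]  zeros at y ∈ ∅
  x = 1: [0↦2, 1↦0, 2↦6, 3↦1, 4↦1, 5↦1, 6↦3]  zeros at y ∈ {1}
  x = 2: [0↦3, 1↦5, 2↦5, 3↦5, 4↦0, 5↦6, 6↦4]  zeros at y ∈ {4}
  x = 3: [0↦2, 1↦4, 2↦1, 3↦2, 4↦2, 5↦3, 6↦0]  zeros at y ∈ {6}
  x = 4: [0↦0, 1↦5, 2↦2, 3↦0, 4↦1, 5↦0, 6↦6]  zeros at y ∈ {0, 3, 5}
  x = 5: [0↦5, 1↦2, 2↦2, 3↦0, 4↦5, 5↦5, 6↦2]  zeros at y ∈ {3}
  x = 6: [0↦4, 1↦3, 2↦2, 3↦3, 4↦1, 5↦5, 6↦3]  zeros at y ∈ ∅
Collecting zeros: affine points = {(1, 1), (2, 4), (3, 6), (4, 0), (4, 3), (4, 5), (5, 3)}.
Total count |C(F_7)_aff| = 7.


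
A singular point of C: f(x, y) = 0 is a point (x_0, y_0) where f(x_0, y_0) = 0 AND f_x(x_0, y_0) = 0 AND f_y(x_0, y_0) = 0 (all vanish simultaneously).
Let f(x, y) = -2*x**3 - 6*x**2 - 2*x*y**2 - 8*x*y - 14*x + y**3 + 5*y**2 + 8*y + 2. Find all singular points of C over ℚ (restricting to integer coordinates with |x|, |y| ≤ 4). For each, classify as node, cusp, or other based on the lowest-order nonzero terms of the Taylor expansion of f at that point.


Singular points: {(-1, -2)}; classification: cusp.

Compute partial derivatives:
  f_x = -6*x**2 - 12*x - 2*y**2 - 8*y - 14.
  f_y = -4*x*y - 8*x + 3*y**2 + 10*y + 8.
Scan x_0 ∈ {−4, ..., 4}. For each x_0, f_y(x_0, y) is a polynomial in y; find its integer roots y ∈ {−4, ..., 4}, then test f_x and f at those candidates.
  x = -4: f_y(-4, y) = 3*y**2 + 26*y + 40; vanishes at y ∈ {-2}. (-4, -2): f_x = -54 ≠ 0.
  x = -3: f_y(-3, y) = 3*y**2 + 22*y + 32; vanishes at y ∈ {-2}. (-3, -2): f_x = -24 ≠ 0.
  x = -2: f_y(-2, y) = 3*y**2 + 18*y + 24; vanishes at y ∈ {-4, -2}. (-2, -4): f_x = -14 ≠ 0; (-2, -2): f_x = -6 ≠ 0.
  x = -1: f_y(-1, y) = 3*y**2 + 14*y + 16; vanishes at y ∈ {-2}. (-1, -2): f_x = 0, f = 0 — SINGULAR.
  x = 0: f_y(0, y) = 3*y**2 + 10*y + 8; vanishes at y ∈ {-2}. (0, -2): f_x = -6 ≠ 0.
  x = 1: f_y(1, y) = 3*y**2 + 6*y; vanishes at y ∈ {-2, 0}. (1, -2): f_x = -24 ≠ 0; (1, 0): f_x = -32 ≠ 0.
  x = 2: f_y(2, y) = 3*y**2 + 2*y - 8; vanishes at y ∈ {-2}. (2, -2): f_x = -54 ≠ 0.
  x = 3: f_y(3, y) = 3*y**2 - 2*y - 16; vanishes at y ∈ {-2}. (3, -2): f_x = -96 ≠ 0.
  x = 4: f_y(4, y) = 3*y**2 - 6*y - 24; vanishes at y ∈ {-2, 4}. (4, -2): f_x = -150 ≠ 0; (4, 4): f_x = -222 ≠ 0.
Only singular point on the grid: (-1, -2).
Classify: substitute x = -1 + u, y = -2 + v and expand: f = -2*u**3 - 2*u*v**2 + v**3 + v**2.
No constant or linear terms (consistent with a singular point). Quadratic part: v**2. Cubic part: -2*u**3 - 2*u*v**2 + v**3.
The quadratic part v**2 is a perfect square, so there is a single (double) tangent line v = 0, i.e. y = -2. Restricting the cubic part to that line (v = 0) leaves -2*u**3 ≠ 0, so f is not divisible by v and the branch is v² ≈ 2*u**3 to lowest order — this is a cusp.
Classification: cusp.


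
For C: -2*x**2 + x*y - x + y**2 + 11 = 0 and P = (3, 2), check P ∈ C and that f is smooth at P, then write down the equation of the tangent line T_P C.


Tangent line at P: -11*x + 7*y + 19 = 0.

Step 1: f(3, 2) = 0, so P lies on C.
Step 2: partial derivatives
  f_x(x, y) = -4*x + y - 1, f_y(x, y) = x + 2*y.
  f_x(P) = -11, f_y(P) = 7 (gradient nonzero, so P is smooth).
Step 3: tangent line at P: -11·(x − 3) + 7·(y − 2) = 0.
Expanding: -11*x + 7*y + 19 = 0.


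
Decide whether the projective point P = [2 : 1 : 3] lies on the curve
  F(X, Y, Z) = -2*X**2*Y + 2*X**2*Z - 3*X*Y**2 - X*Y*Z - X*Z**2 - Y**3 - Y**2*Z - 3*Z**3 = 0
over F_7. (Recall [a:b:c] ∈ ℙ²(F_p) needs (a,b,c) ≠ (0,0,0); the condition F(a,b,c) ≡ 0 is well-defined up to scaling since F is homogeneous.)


F(2,1,3) ≡ 6 (mod 7); P is NOT on the curve.

Evaluate F(2, 1, 3) term-by-term (mod 7).
  -2*X**2*Y ↦ -2·4·1·1 = -8
  2*X**2*Z ↦ 2·4·1·3 = 24
  -3*X*Y**2 ↦ -3·2·1·1 = -6
  -X*Y*Z ↦ -1·2·1·3 = -6
  -X*Z**2 ↦ -1·2·1·9 = -18
  -Y**3 ↦ -1·1·1·1 = -1
  -Y**2*Z ↦ -1·1·1·3 = -3
  -3*Z**3 ↦ -3·1·1·27 = -81
Sum: F(2, 1, 3) = (-8) + (24) + (-6) + (-6) + (-18) + (-1) + (-3) + (-81) = -99.
Reducing mod 7: -99 ≡ 6 (mod 7).
Since F(a, b, c) ≡ 6 ≠ 0 (mod 7), P does NOT lie on the curve.


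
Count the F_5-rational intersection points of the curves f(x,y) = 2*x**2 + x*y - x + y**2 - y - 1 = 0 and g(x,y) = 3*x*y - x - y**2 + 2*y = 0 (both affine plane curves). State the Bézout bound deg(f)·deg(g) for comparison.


Common zeros: ∅; count = 0; Bézout bound = 4.

deg(f) = 2, deg(g) = 2, so Bézout bound = 4.
Scan x ∈ F_5. For each x, list the y ∈ F_5 with f(x, y) ≡ 0 and those with g(x, y) ≡ 0 (mod 5); the common zeros in that column are the intersection.
  x = 0: f ≡ 0 at y ∈ {3}; g ≡ 0 at y ∈ {0, 2}; common: ∅.
  x = 1: f ≡ 0 at y ∈ {0}; g ≡ 0 at y ∈ {2, 3}; common: ∅.
  x = 2: f ≡ 0 at y ∈ {0, 4}; g ≡ 0 at y ∈ {1, 2}; common: ∅.
  x = 3: f ≡ 0 at y ∈ ∅; g ≡ 0 at y ∈ {2, 4}; common: ∅.
  x = 4: f ≡ 0 at y ∈ {3, 4}; g ≡ 0 at y ∈ {2}; common: ∅.
Collecting: common zeros = ∅, so the count is 0.
Comparison with the Bézout bound: 0 ≤ 4 = deg(f)·deg(g), as expected for curves with no common component (the affine F_5-count falls short of the bound because intersections may lie at infinity, over extension fields, or carry multiplicity).


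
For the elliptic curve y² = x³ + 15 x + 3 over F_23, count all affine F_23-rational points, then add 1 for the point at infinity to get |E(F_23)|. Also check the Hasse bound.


Affine points = {(0, 7), (0, 16), (2, 8), (2, 15), (3, 11), (3, 12), (4, 9), (4, 14), (9, 4), (9, 19), (10, 7), (10, 16), (11, 2), (11, 21), (12, 5), (12, 18), (13, 7), (13, 16), (14, 6), (14, 17), (20, 0)}; affine count = 21; |E(F_23)| = 22.

Discriminant check: Δ ∝ 4a³ + 27b² = 4·15³ + 27·3² = 4·3375 + 27·9 ≡ 12 (mod 23). Nonzero ⇒ E is nonsingular.
For each x ∈ F_23, compute rhs = x³ + 15·x + 3 mod 23, then count y ∈ F_23 with y² ≡ rhs.
  x = 0: rhs = 3, matching y values: 7, 16 (2 points).
  x = 1: rhs = 19, matching y values: none (0 points).
  x = 2: rhs = 18, matching y values: 8, 15 (2 points).
  x = 3: rhs = 6, matching y values: 11, 12 (2 points).
  x = 4: rhs = 12, matching y values: 9, 14 (2 points).
  x = 5: rhs = 19, matching y values: none (0 points).
  x = 6: rhs = 10, matching y values: none (0 points).
  x = 7: rhs = 14, matching y values: none (0 points).
  x = 8: rhs = 14, matching y values: none (0 points).
  x = 9: rhs = 16, matching y values: 4, 19 (2 points).
  x = 10: rhs = 3, matching y values: 7, 16 (2 points).
  x = 11: rhs = 4, matching y values: 2, 21 (2 points).
  x = 12: rhs = 2, matching y values: 5, 18 (2 points).
  x = 13: rhs = 3, matching y values: 7, 16 (2 points).
  x = 14: rhs = 13, matching y values: 6, 17 (2 points).
  x = 15: rhs = 15, matching y values: none (0 points).
  x = 16: rhs = 15, matching y values: none (0 points).
  x = 17: rhs = 19, matching y values: none (0 points).
  x = 18: rhs = 10, matching y values: none (0 points).
  x = 19: rhs = 17, matching y values: none (0 points).
  x = 20: rhs = 0, matching y values: 0 (1 points).
  x = 21: rhs = 11, matching y values: none (0 points).
  x = 22: rhs = 10, matching y values: none (0 points).
Total affine count: 21.
Full point count |E(F_23)| = 21 + 1 = 22.
Hasse bound: |22 − (23+1)| = |-2| = 2 ≤ 2√23 ≈ 9.5917 ✓.


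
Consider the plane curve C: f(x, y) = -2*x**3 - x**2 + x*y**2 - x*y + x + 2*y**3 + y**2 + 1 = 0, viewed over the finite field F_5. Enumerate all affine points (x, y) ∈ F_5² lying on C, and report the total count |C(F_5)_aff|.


Affine F_5-points: {(0, 4), (1, 4)}; count = 2.

For each of the 25 pairs (x, y) ∈ F_5², evaluate f(x, y) mod 5. Record the zeros.
  x = 0: [0↦1, 1↦4, 2↦1, 3↦4, 4↦0]  zeros at y ∈ {4}
  x = 1: [0↦4, 1↦2, 2↦1, 3↦3, 4↦0]  zeros at y ∈ {4}
  x = 2: [0↦3, 1↦1, 2↦2, 3↦3, 4↦1]  zeros at y ∈ ∅
  x = 3: [0↦1, 1↦4, 2↦2, 3↦2, 4↦1]  zeros at y ∈ ∅
  x = 4: [0↦1, 1↦4, 2↦4, 3↦3, 4↦3]  zeros at y ∈ ∅
Collecting zeros: affine points = {(0, 4), (1, 4)}.
Total count |C(F_5)_aff| = 2.


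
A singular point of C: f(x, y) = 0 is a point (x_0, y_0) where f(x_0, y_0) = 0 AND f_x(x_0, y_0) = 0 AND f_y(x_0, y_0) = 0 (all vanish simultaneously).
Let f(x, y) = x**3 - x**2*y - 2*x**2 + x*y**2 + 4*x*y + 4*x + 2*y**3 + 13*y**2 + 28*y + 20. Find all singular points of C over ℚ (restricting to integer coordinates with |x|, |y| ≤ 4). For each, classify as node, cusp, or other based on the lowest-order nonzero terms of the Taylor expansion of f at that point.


Singular points: {(0, -2)}; classification: cusp.

Compute partial derivatives:
  f_x = 3*x**2 - 2*x*y - 4*x + y**2 + 4*y + 4.
  f_y = -x**2 + 2*x*y + 4*x + 6*y**2 + 26*y + 28.
Scan x_0 ∈ {−4, ..., 4}. For each x_0, f_y(x_0, y) is a polynomial in y; find its integer roots y ∈ {−4, ..., 4}, then test f_x and f at those candidates.
  x = -4: f_y(-4, y) = 6*y**2 + 18*y - 4; no integer root y with |y| ≤ 4.
  x = -3: f_y(-3, y) = 6*y**2 + 20*y + 7; no integer root y with |y| ≤ 4.
  x = -2: f_y(-2, y) = 6*y**2 + 22*y + 16; vanishes at y ∈ {-1}. (-2, -1): f_x = 17 ≠ 0.
  x = -1: f_y(-1, y) = 6*y**2 + 24*y + 23; no integer root y with |y| ≤ 4.
  x = 0: f_y(0, y) = 6*y**2 + 26*y + 28; vanishes at y ∈ {-2}. (0, -2): f_x = 0, f = 0 — SINGULAR.
  x = 1: f_y(1, y) = 6*y**2 + 28*y + 31; no integer root y with |y| ≤ 4.
  x = 2: f_y(2, y) = 6*y**2 + 30*y + 32; no integer root y with |y| ≤ 4.
  x = 3: f_y(3, y) = 6*y**2 + 32*y + 31; no integer root y with |y| ≤ 4.
  x = 4: f_y(4, y) = 6*y**2 + 34*y + 28; vanishes at y ∈ {-1}. (4, -1): f_x = 41 ≠ 0.
Only singular point on the grid: (0, -2).
Classify: substitute x = 0 + u, y = -2 + v and expand: f = u**3 - u**2*v + u*v**2 + 2*v**3 + v**2.
No constant or linear terms (consistent with a singular point). Quadratic part: v**2. Cubic part: u**3 - u**2*v + u*v**2 + 2*v**3.
The quadratic part v**2 is a perfect square, so there is a single (double) tangent line v = 0, i.e. y = -2. Restricting the cubic part to that line (v = 0) leaves u**3 ≠ 0, so f is not divisible by v and the branch is v² ≈ -u**3 to lowest order — this is a cusp.
Classification: cusp.


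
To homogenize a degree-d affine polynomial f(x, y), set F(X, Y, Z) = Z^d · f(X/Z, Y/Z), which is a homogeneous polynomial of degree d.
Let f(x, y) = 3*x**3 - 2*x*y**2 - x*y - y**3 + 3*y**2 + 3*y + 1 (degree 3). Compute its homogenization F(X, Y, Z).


F(X, Y, Z) = 3*X**3 - 2*X*Y**2 - X*Y*Z - Y**3 + 3*Y**2*Z + 3*Y*Z**2 + Z**3

deg(f) = 3.
Substitute x = X/Z, y = Y/Z into f, then multiply by Z^3.
  monomial 3·x^3·y^0 ↦ 3·X^3·Y^0·Z^0.
  monomial -2·x^1·y^2 ↦ -2·X^1·Y^2·Z^0.
  monomial -1·x^1·y^1 ↦ -1·X^1·Y^1·Z^1.
  monomial -1·x^0·y^3 ↦ -1·X^0·Y^3·Z^0.
  monomial 3·x^0·y^2 ↦ 3·X^0·Y^2·Z^1.
  monomial 3·x^0·y^1 ↦ 3·X^0·Y^1·Z^2.
  monomial 1·x^0·y^0 ↦ 1·X^0·Y^0·Z^3.
Collecting: F(X, Y, Z) = 3*X**3 - 2*X*Y**2 - X*Y*Z - Y**3 + 3*Y**2*Z + 3*Y*Z**2 + Z**3.


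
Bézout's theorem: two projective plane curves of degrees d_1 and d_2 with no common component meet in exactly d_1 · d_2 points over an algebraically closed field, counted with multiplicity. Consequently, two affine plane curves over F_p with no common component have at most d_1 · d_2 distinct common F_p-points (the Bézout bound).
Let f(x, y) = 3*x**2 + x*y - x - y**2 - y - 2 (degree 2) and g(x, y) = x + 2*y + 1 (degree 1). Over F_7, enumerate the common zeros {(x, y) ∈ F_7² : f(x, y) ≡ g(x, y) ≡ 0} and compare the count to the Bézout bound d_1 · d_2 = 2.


Common zeros: {(0, 3), (3, 5)}; count = 2; Bézout bound = 2.

deg(f) = 2, deg(g) = 1, so Bézout bound = 2.
Scan x ∈ F_7. For each x, list the y ∈ F_7 with f(x, y) ≡ 0 and those with g(x, y) ≡ 0 (mod 7); the common zeros in that column are the intersection.
  x = 0: f ≡ 0 at y ∈ {3}; g ≡ 0 at y ∈ {3}; common: {3}.
  x = 1: f ≡ 0 at y ∈ {0}; g ≡ 0 at y ∈ {6}; common: ∅.
  x = 2: f ≡ 0 at y ∈ ∅; g ≡ 0 at y ∈ {2}; common: ∅.
  x = 3: f ≡ 0 at y ∈ {4, 5}; g ≡ 0 at y ∈ {5}; common: {5}.
  x = 4: f ≡ 0 at y ∈ {0, 3}; g ≡ 0 at y ∈ {1}; common: ∅.
  x = 5: f ≡ 0 at y ∈ {5, 6}; g ≡ 0 at y ∈ {4}; common: ∅.
  x = 6: f ≡ 0 at y ∈ ∅; g ≡ 0 at y ∈ {0}; common: ∅.
Collecting: common zeros = {(0, 3), (3, 5)}, so the count is 2.
Comparison with the Bézout bound: 2 ≤ 2 = deg(f)·deg(g), as expected for curves with no common component (the bound is attained).


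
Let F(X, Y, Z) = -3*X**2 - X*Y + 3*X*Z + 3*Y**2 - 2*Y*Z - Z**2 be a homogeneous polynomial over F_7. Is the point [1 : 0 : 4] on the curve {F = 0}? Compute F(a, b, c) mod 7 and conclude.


F(1,0,4) ≡ 0 (mod 7); P is on the curve.

Evaluate F(1, 0, 4) term-by-term (mod 7).
  -3*X**2 ↦ -3·1·1·1 = -3
  -X*Y ↦ -1·1·0·1 = 0
  3*X*Z ↦ 3·1·1·4 = 12
  3*Y**2 ↦ 3·1·0·1 = 0
  -2*Y*Z ↦ -2·1·0·4 = 0
  -Z**2 ↦ -1·1·1·16 = -16
Sum: F(1, 0, 4) = (-3) + (0) + (12) + (0) + (0) + (-16) = -7.
Reducing mod 7: -7 ≡ 0 (mod 7).
Since F(a, b, c) ≡ 0 (mod 7), P lies on the curve.


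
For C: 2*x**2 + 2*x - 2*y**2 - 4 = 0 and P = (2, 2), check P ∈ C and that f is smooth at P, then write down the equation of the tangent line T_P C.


Tangent line at P: 10*x - 8*y - 4 = 0.

Step 1: f(2, 2) = 0, so P lies on C.
Step 2: partial derivatives
  f_x(x, y) = 4*x + 2, f_y(x, y) = -4*y.
  f_x(P) = 10, f_y(P) = -8 (gradient nonzero, so P is smooth).
Step 3: tangent line at P: 10·(x − 2) + -8·(y − 2) = 0.
Expanding: 10*x - 8*y - 4 = 0.


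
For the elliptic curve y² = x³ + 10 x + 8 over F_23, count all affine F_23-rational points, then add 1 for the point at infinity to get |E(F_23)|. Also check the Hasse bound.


Affine points = {(0, 10), (0, 13), (2, 6), (2, 17), (6, 10), (6, 13), (8, 5), (8, 18), (10, 2), (10, 21), (11, 0), (12, 4), (12, 19), (13, 9), (13, 14), (16, 3), (16, 20), (17, 10), (17, 13), (21, 7), (21, 16)}; affine count = 21; |E(F_23)| = 22.

Discriminant check: Δ ∝ 4a³ + 27b² = 4·10³ + 27·8² = 4·1000 + 27·64 ≡ 1 (mod 23). Nonzero ⇒ E is nonsingular.
For each x ∈ F_23, compute rhs = x³ + 10·x + 8 mod 23, then count y ∈ F_23 with y² ≡ rhs.
  x = 0: rhs = 8, matching y values: 10, 13 (2 points).
  x = 1: rhs = 19, matching y values: none (0 points).
  x = 2: rhs = 13, matching y values: 6, 17 (2 points).
  x = 3: rhs = 19, matching y values: none (0 points).
  x = 4: rhs = 20, matching y values: none (0 points).
  x = 5: rhs = 22, matching y values: none (0 points).
  x = 6: rhs = 8, matching y values: 10, 13 (2 points).
  x = 7: rhs = 7, matching y values: none (0 points).
  x = 8: rhs = 2, matching y values: 5, 18 (2 points).
  x = 9: rhs = 22, matching y values: none (0 points).
  x = 10: rhs = 4, matching y values: 2, 21 (2 points).
  x = 11: rhs = 0, matching y values: 0 (1 points).
  x = 12: rhs = 16, matching y values: 4, 19 (2 points).
  x = 13: rhs = 12, matching y values: 9, 14 (2 points).
  x = 14: rhs = 17, matching y values: none (0 points).
  x = 15: rhs = 14, matching y values: none (0 points).
  x = 16: rhs = 9, matching y values: 3, 20 (2 points).
  x = 17: rhs = 8, matching y values: 10, 13 (2 points).
  x = 18: rhs = 17, matching y values: none (0 points).
  x = 19: rhs = 19, matching y values: none (0 points).
  x = 20: rhs = 20, matching y values: none (0 points).
  x = 21: rhs = 3, matching y values: 7, 16 (2 points).
  x = 22: rhs = 20, matching y values: none (0 points).
Total affine count: 21.
Full point count |E(F_23)| = 21 + 1 = 22.
Hasse bound: |22 − (23+1)| = |-2| = 2 ≤ 2√23 ≈ 9.5917 ✓.


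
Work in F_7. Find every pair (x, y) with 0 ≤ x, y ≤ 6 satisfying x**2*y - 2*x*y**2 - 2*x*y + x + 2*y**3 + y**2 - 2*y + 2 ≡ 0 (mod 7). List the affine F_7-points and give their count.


Affine F_7-points: {(4, 1), (5, 0), (6, 1)}; count = 3.

For each of the 49 pairs (x, y) ∈ F_7², evaluate f(x, y) mod 7. Record the zeros.
  x = 0: [0↦2, 1↦3, 2↦4, 3↦3, 4↦5, 5↦1, 6↦3]  zeros at y ∈ ∅
  x = 1: [0↦3, 1↦1, 2↦2, 3↦4, 4↦5, 5↦3, 6↦3]  zeros at y ∈ ∅
  x = 2: [0↦4, 1↦1, 2↦4, 3↦4, 4↦6, 5↦1, 6↦1]  zeros at y ∈ ∅
  x = 3: [0↦5, 1↦3, 2↦3, 3↦3, 4↦1, 5↦2, 6↦4]  zeros at y ∈ ∅
  x = 4: [0↦6, 1↦0, 2↦6, 3↦1, 4↦4, 5↦6, 6↦5]  zeros at y ∈ {1}
  x = 5: [0↦0, 1↦6, 2↦6, 3↦5, 4↦1, 5↦6, 6↦4]  zeros at y ∈ {0}
  x = 6: [0↦1, 1↦0, 2↦3, 3↦1, 4↦6, 5↦2, 6↦1]  zeros at y ∈ {1}
Collecting zeros: affine points = {(4, 1), (5, 0), (6, 1)}.
Total count |C(F_7)_aff| = 3.


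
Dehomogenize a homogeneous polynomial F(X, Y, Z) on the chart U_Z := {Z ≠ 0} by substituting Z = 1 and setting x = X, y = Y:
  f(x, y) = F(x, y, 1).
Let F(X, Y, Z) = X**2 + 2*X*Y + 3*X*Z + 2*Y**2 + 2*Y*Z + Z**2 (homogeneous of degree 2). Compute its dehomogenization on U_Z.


f(x, y) = x**2 + 2*x*y + 3*x + 2*y**2 + 2*y + 1

On U_Z we set Z = 1. Each monomial c·X^i·Y^j·Z^k in F becomes c·x^i·y^j·1^k = c·x^i·y^j.
Substituting Z = 1: F(X, Y, 1) = x**2 + 2*x*y + 3*x + 2*y**2 + 2*y + 1.
Note: deg(f) ≤ deg(F) = 2; strict inequality happens when F is divisible by Z (lost terms).


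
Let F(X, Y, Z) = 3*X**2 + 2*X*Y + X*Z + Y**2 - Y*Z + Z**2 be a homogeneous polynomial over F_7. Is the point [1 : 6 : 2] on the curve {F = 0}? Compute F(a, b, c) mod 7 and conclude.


F(1,6,2) ≡ 3 (mod 7); P is NOT on the curve.

Evaluate F(1, 6, 2) term-by-term (mod 7).
  3*X**2 ↦ 3·1·1·1 = 3
  2*X*Y ↦ 2·1·6·1 = 12
  X*Z ↦ 1·1·1·2 = 2
  Y**2 ↦ 1·1·36·1 = 36
  -Y*Z ↦ -1·1·6·2 = -12
  Z**2 ↦ 1·1·1·4 = 4
Sum: F(1, 6, 2) = (3) + (12) + (2) + (36) + (-12) + (4) = 45.
Reducing mod 7: 45 ≡ 3 (mod 7).
Since F(a, b, c) ≡ 3 ≠ 0 (mod 7), P does NOT lie on the curve.


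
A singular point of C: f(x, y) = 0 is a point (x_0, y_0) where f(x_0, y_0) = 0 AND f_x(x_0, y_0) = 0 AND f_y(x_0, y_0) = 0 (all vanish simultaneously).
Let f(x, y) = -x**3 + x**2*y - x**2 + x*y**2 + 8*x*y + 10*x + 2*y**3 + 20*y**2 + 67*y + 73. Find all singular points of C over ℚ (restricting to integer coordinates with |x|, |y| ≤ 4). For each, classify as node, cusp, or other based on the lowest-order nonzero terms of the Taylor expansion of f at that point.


Singular points: {(-1, -3)}; classification: node.

Compute partial derivatives:
  f_x = -3*x**2 + 2*x*y - 2*x + y**2 + 8*y + 10.
  f_y = x**2 + 2*x*y + 8*x + 6*y**2 + 40*y + 67.
Scan x_0 ∈ {−4, ..., 4}. For each x_0, f_y(x_0, y) is a polynomial in y; find its integer roots y ∈ {−4, ..., 4}, then test f_x and f at those candidates.
  x = -4: f_y(-4, y) = 6*y**2 + 32*y + 51; no integer root y with |y| ≤ 4.
  x = -3: f_y(-3, y) = 6*y**2 + 34*y + 52; no integer root y with |y| ≤ 4.
  x = -2: f_y(-2, y) = 6*y**2 + 36*y + 55; no integer root y with |y| ≤ 4.
  x = -1: f_y(-1, y) = 6*y**2 + 38*y + 60; vanishes at y ∈ {-3}. (-1, -3): f_x = 0, f = 0 — SINGULAR.
  x = 0: f_y(0, y) = 6*y**2 + 40*y + 67; no integer root y with |y| ≤ 4.
  x = 1: f_y(1, y) = 6*y**2 + 42*y + 76; no integer root y with |y| ≤ 4.
  x = 2: f_y(2, y) = 6*y**2 + 44*y + 87; no integer root y with |y| ≤ 4.
  x = 3: f_y(3, y) = 6*y**2 + 46*y + 100; no integer root y with |y| ≤ 4.
  x = 4: f_y(4, y) = 6*y**2 + 48*y + 115; no integer root y with |y| ≤ 4.
Only singular point on the grid: (-1, -3).
Classify: substitute x = -1 + u, y = -3 + v and expand: f = -u**3 + u**2*v - u**2 + u*v**2 + 2*v**3 + v**2.
No constant or linear terms (consistent with a singular point). Quadratic part: -u**2 + v**2. Cubic part: -u**3 + u**2*v + u*v**2 + 2*v**3.
The quadratic part v**2 - u**2 = (v − u)(v + u) splits into two distinct linear factors, so there are two distinct tangent lines y − -3 = ±(x − -1) — this is a node (ordinary double point).
Classification: node.


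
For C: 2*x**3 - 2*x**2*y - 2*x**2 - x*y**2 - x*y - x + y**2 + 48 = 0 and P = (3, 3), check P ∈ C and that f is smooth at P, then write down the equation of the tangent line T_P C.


Tangent line at P: -7*x - 33*y + 120 = 0.

Step 1: f(3, 3) = 0, so P lies on C.
Step 2: partial derivatives
  f_x(x, y) = 6*x**2 - 4*x*y - 4*x - y**2 - y - 1, f_y(x, y) = -2*x**2 - 2*x*y - x + 2*y.
  f_x(P) = -7, f_y(P) = -33 (gradient nonzero, so P is smooth).
Step 3: tangent line at P: -7·(x − 3) + -33·(y − 3) = 0.
Expanding: -7*x - 33*y + 120 = 0.


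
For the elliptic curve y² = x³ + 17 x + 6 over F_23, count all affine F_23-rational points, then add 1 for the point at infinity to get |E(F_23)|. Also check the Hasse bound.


Affine points = {(0, 11), (0, 12), (1, 1), (1, 22), (2, 5), (2, 18), (4, 0), (5, 3), (5, 20), (6, 5), (6, 18), (7, 10), (7, 13), (10, 7), (10, 16), (11, 11), (11, 12), (12, 11), (12, 12), (13, 3), (13, 20), (15, 5), (15, 18), (16, 2), (16, 21), (18, 7), (18, 16), (19, 9), (19, 14)}; affine count = 29; |E(F_23)| = 30.

Discriminant check: Δ ∝ 4a³ + 27b² = 4·17³ + 27·6² = 4·4913 + 27·36 ≡ 16 (mod 23). Nonzero ⇒ E is nonsingular.
For each x ∈ F_23, compute rhs = x³ + 17·x + 6 mod 23, then count y ∈ F_23 with y² ≡ rhs.
  x = 0: rhs = 6, matching y values: 11, 12 (2 points).
  x = 1: rhs = 1, matching y values: 1, 22 (2 points).
  x = 2: rhs = 2, matching y values: 5, 18 (2 points).
  x = 3: rhs = 15, matching y values: none (0 points).
  x = 4: rhs = 0, matching y values: 0 (1 points).
  x = 5: rhs = 9, matching y values: 3, 20 (2 points).
  x = 6: rhs = 2, matching y values: 5, 18 (2 points).
  x = 7: rhs = 8, matching y values: 10, 13 (2 points).
  x = 8: rhs = 10, matching y values: none (0 points).
  x = 9: rhs = 14, matching y values: none (0 points).
  x = 10: rhs = 3, matching y values: 7, 16 (2 points).
  x = 11: rhs = 6, matching y values: 11, 12 (2 points).
  x = 12: rhs = 6, matching y values: 11, 12 (2 points).
  x = 13: rhs = 9, matching y values: 3, 20 (2 points).
  x = 14: rhs = 21, matching y values: none (0 points).
  x = 15: rhs = 2, matching y values: 5, 18 (2 points).
  x = 16: rhs = 4, matching y values: 2, 21 (2 points).
  x = 17: rhs = 10, matching y values: none (0 points).
  x = 18: rhs = 3, matching y values: 7, 16 (2 points).
  x = 19: rhs = 12, matching y values: 9, 14 (2 points).
  x = 20: rhs = 20, matching y values: none (0 points).
  x = 21: rhs = 10, matching y values: none (0 points).
  x = 22: rhs = 11, matching y values: none (0 points).
Total affine count: 29.
Full point count |E(F_23)| = 29 + 1 = 30.
Hasse bound: |30 − (23+1)| = |6| = 6 ≤ 2√23 ≈ 9.5917 ✓.


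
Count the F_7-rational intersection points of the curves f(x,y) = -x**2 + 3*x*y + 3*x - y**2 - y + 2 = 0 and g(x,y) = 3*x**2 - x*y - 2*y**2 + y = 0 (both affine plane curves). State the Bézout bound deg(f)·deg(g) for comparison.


Common zeros: {(4, 6)}; count = 1; Bézout bound = 4.

deg(f) = 2, deg(g) = 2, so Bézout bound = 4.
Scan x ∈ F_7. For each x, list the y ∈ F_7 with f(x, y) ≡ 0 and those with g(x, y) ≡ 0 (mod 7); the common zeros in that column are the intersection.
  x = 0: f ≡ 0 at y ∈ {1, 5}; g ≡ 0 at y ∈ {0, 4}; common: ∅.
  x = 1: f ≡ 0 at y ∈ ∅; g ≡ 0 at y ∈ ∅; common: ∅.
  x = 2: f ≡ 0 at y ∈ ∅; g ≡ 0 at y ∈ ∅; common: ∅.
  x = 3: f ≡ 0 at y ∈ {2, 6}; g ≡ 0 at y ∈ ∅; common: ∅.
  x = 4: f ≡ 0 at y ∈ {5, 6}; g ≡ 0 at y ∈ {3, 6}; common: {6}.
  x = 5: f ≡ 0 at y ∈ ∅; g ≡ 0 at y ∈ {6}; common: ∅.
  x = 6: f ≡ 0 at y ∈ {1, 2}; g ≡ 0 at y ∈ {4}; common: ∅.
Collecting: common zeros = {(4, 6)}, so the count is 1.
Comparison with the Bézout bound: 1 ≤ 4 = deg(f)·deg(g), as expected for curves with no common component (the affine F_7-count falls short of the bound because intersections may lie at infinity, over extension fields, or carry multiplicity).


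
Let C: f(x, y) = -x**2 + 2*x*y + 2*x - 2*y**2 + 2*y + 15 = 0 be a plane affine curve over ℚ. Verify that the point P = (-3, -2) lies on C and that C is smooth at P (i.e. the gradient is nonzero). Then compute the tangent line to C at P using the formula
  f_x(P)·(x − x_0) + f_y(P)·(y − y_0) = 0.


Tangent line at P: 4*x + 4*y + 20 = 0.

Step 1: f(-3, -2) = 0, so P lies on C.
Step 2: partial derivatives
  f_x(x, y) = -2*x + 2*y + 2, f_y(x, y) = 2*x - 4*y + 2.
  f_x(P) = 4, f_y(P) = 4 (gradient nonzero, so P is smooth).
Step 3: tangent line at P: 4·(x − -3) + 4·(y − -2) = 0.
Expanding: 4*x + 4*y + 20 = 0.


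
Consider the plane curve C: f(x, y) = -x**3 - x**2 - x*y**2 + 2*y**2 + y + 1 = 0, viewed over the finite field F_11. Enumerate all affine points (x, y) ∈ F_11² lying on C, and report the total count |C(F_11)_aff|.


Affine F_11-points: {(0, 2), (0, 3), (1, 3), (1, 7), (2, 0), (3, 5), (3, 7), (6, 7), (9, 3), (9, 5), (10, 9)}; count = 11.

For each of the 121 pairs (x, y) ∈ F_11², evaluate f(x, y) mod 11. Record the zeros.
  x = 0: [0↦1, 1↦4, 2↦0, 3↦0, 4↦4, 5↦1, 6↦2, 7↦7, 8↦5, 9↦7, 10↦2]  zeros at y ∈ {2, 3}
  x = 1: [0↦10, 1↦1, 2↦5, 3↦0, 4↦8, 5↦7, 6↦8, 7↦0, 8↦5, 9↦1, 10↦10]  zeros at y ∈ {3, 7}
  x = 2: [0↦0, 1↦1, 2↦2, 3↦3, 4↦4, 5↦5, 6↦6, 7↦7, 8↦8, 9↦9, 10↦10]  zeros at y ∈ {0}
  x = 3: [0↦9, 1↦9, 2↦7, 3↦3, 4↦8, 5↦0, 6↦1, 7↦0, 8↦8, 9↦3, 10↦7]  zeros at y ∈ {5, 7}
  x = 4: [0↦9, 1↦8, 2↦3, 3↦5, 4↦3, 5↦8, 6↦9, 7↦6, 8↦10, 9↦10, 10↦6]  zeros at y ∈ ∅
  x = 5: [0↦5, 1↦3, 2↦6, 3↦3, 4↦5, 5↦1, 6↦2, 7↦8, 8↦8, 9↦2, 10↦1]  zeros at y ∈ ∅
  x = 6: [0↦2, 1↦10, 2↦10, 3↦2, 4↦8, 5↦6, 6↦7, 7↦0, 8↦7, 9↦6, 10↦8]  zeros at y ∈ {7}
  x = 7: [0↦5, 1↦1, 2↦9, 3↦7, 4↦6, 5↦6, 6↦7, 7↦9, 8↦1, 9↦5, 10↦10]  zeros at y ∈ ∅
  x = 8: [0↦8, 1↦3, 2↦8, 3↦1, 4↦4, 5↦6, 6↦7, 7↦7, 8↦6, 9↦4, 10↦1]  zeros at y ∈ ∅
  x = 9: [0↦5, 1↦10, 2↦1, 3↦0, 4↦7, 5↦0, 6↦1, 7↦10, 8↦5, 9↦8, 10↦8]  zeros at y ∈ {3, 5}
  x = 10: [0↦1, 1↦5, 2↦4, 3↦9, 4↦9, 5↦4, 6↦5, 7↦1, 8↦3, 9↦0, 10↦3]  zeros at y ∈ {9}
Collecting zeros: affine points = {(0, 2), (0, 3), (1, 3), (1, 7), (2, 0), (3, 5), (3, 7), (6, 7), (9, 3), (9, 5), (10, 9)}.
Total count |C(F_11)_aff| = 11.


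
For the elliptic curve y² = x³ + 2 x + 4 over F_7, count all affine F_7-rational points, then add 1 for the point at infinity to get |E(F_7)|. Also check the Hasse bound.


Affine points = {(0, 2), (0, 5), (1, 0), (2, 3), (2, 4), (3, 3), (3, 4), (6, 1), (6, 6)}; affine count = 9; |E(F_7)| = 10.

Discriminant check: Δ ∝ 4a³ + 27b² = 4·2³ + 27·4² = 4·8 + 27·16 ≡ 2 (mod 7). Nonzero ⇒ E is nonsingular.
For each x ∈ F_7, compute rhs = x³ + 2·x + 4 mod 7, then count y ∈ F_7 with y² ≡ rhs.
  x = 0: rhs = 4, matching y values: 2, 5 (2 points).
  x = 1: rhs = 0, matching y values: 0 (1 points).
  x = 2: rhs = 2, matching y values: 3, 4 (2 points).
  x = 3: rhs = 2, matching y values: 3, 4 (2 points).
  x = 4: rhs = 6, matching y values: none (0 points).
  x = 5: rhs = 6, matching y values: none (0 points).
  x = 6: rhs = 1, matching y values: 1, 6 (2 points).
Total affine count: 9.
Full point count |E(F_7)| = 9 + 1 = 10.
Hasse bound: |10 − (7+1)| = |2| = 2 ≤ 2√7 ≈ 5.2915 ✓.


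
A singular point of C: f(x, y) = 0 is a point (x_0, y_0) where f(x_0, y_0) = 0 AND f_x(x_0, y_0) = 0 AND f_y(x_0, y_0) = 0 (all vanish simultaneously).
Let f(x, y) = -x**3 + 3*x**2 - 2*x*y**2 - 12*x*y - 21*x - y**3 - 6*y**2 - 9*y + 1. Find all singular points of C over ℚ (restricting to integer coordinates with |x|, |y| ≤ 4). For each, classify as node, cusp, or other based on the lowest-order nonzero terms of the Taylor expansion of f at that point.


Singular points: {(1, -3)}; classification: cusp.

Compute partial derivatives:
  f_x = -3*x**2 + 6*x - 2*y**2 - 12*y - 21.
  f_y = -4*x*y - 12*x - 3*y**2 - 12*y - 9.
Scan x_0 ∈ {−4, ..., 4}. For each x_0, f_y(x_0, y) is a polynomial in y; find its integer roots y ∈ {−4, ..., 4}, then test f_x and f at those candidates.
  x = -4: f_y(-4, y) = -3*y**2 + 4*y + 39; vanishes at y ∈ {-3}. (-4, -3): f_x = -75 ≠ 0.
  x = -3: f_y(-3, y) = 27 - 3*y**2; vanishes at y ∈ {-3, 3}. (-3, -3): f_x = -48 ≠ 0; (-3, 3): f_x = -120 ≠ 0.
  x = -2: f_y(-2, y) = -3*y**2 - 4*y + 15; vanishes at y ∈ {-3}. (-2, -3): f_x = -27 ≠ 0.
  x = -1: f_y(-1, y) = -3*y**2 - 8*y + 3; vanishes at y ∈ {-3}. (-1, -3): f_x = -12 ≠ 0.
  x = 0: f_y(0, y) = -3*y**2 - 12*y - 9; vanishes at y ∈ {-3, -1}. (0, -3): f_x = -3 ≠ 0; (0, -1): f_x = -11 ≠ 0.
  x = 1: f_y(1, y) = -3*y**2 - 16*y - 21; vanishes at y ∈ {-3}. (1, -3): f_x = 0, f = 0 — SINGULAR.
  x = 2: f_y(2, y) = -3*y**2 - 20*y - 33; vanishes at y ∈ {-3}. (2, -3): f_x = -3 ≠ 0.
  x = 3: f_y(3, y) = -3*y**2 - 24*y - 45; vanishes at y ∈ {-3}. (3, -3): f_x = -12 ≠ 0.
  x = 4: f_y(4, y) = -3*y**2 - 28*y - 57; vanishes at y ∈ {-3}. (4, -3): f_x = -27 ≠ 0.
Only singular point on the grid: (1, -3).
Classify: substitute x = 1 + u, y = -3 + v and expand: f = -u**3 - 2*u*v**2 - v**3 + v**2.
No constant or linear terms (consistent with a singular point). Quadratic part: v**2. Cubic part: -u**3 - 2*u*v**2 - v**3.
The quadratic part v**2 is a perfect square, so there is a single (double) tangent line v = 0, i.e. y = -3. Restricting the cubic part to that line (v = 0) leaves -u**3 ≠ 0, so f is not divisible by v and the branch is v² ≈ u**3 to lowest order — this is a cusp.
Classification: cusp.


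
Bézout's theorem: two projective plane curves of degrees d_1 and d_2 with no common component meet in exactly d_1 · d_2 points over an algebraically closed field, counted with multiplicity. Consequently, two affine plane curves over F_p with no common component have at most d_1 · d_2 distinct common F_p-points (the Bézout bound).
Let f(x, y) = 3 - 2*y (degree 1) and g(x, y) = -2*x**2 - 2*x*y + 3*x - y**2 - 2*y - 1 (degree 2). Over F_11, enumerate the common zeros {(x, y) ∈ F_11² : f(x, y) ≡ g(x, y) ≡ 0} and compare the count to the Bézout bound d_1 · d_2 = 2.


Common zeros: {(1, 7), (10, 7)}; count = 2; Bézout bound = 2.

deg(f) = 1, deg(g) = 2, so Bézout bound = 2.
Scan x ∈ F_11. For each x, list the y ∈ F_11 with f(x, y) ≡ 0 and those with g(x, y) ≡ 0 (mod 11); the common zeros in that column are the intersection.
  x = 0: f ≡ 0 at y ∈ {7}; g ≡ 0 at y ∈ {10}; common: ∅.
  x = 1: f ≡ 0 at y ∈ {7}; g ≡ 0 at y ∈ {0, 7}; common: {7}.
  x = 2: f ≡ 0 at y ∈ {7}; g ≡ 0 at y ∈ ∅; common: ∅.
  x = 3: f ≡ 0 at y ∈ {7}; g ≡ 0 at y ∈ ∅; common: ∅.
  x = 4: f ≡ 0 at y ∈ {7}; g ≡ 0 at y ∈ {4, 8}; common: ∅.
  x = 5: f ≡ 0 at y ∈ {7}; g ≡ 0 at y ∈ {5}; common: ∅.
  x = 6: f ≡ 0 at y ∈ {7}; g ≡ 0 at y ∈ {0, 8}; common: ∅.
  x = 7: f ≡ 0 at y ∈ {7}; g ≡ 0 at y ∈ ∅; common: ∅.
  x = 8: f ≡ 0 at y ∈ {7}; g ≡ 0 at y ∈ {5, 10}; common: ∅.
  x = 9: f ≡ 0 at y ∈ {7}; g ≡ 0 at y ∈ ∅; common: ∅.
  x = 10: f ≡ 0 at y ∈ {7}; g ≡ 0 at y ∈ {4, 7}; common: {7}.
Collecting: common zeros = {(1, 7), (10, 7)}, so the count is 2.
Comparison with the Bézout bound: 2 ≤ 2 = deg(f)·deg(g), as expected for curves with no common component (the bound is attained).
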